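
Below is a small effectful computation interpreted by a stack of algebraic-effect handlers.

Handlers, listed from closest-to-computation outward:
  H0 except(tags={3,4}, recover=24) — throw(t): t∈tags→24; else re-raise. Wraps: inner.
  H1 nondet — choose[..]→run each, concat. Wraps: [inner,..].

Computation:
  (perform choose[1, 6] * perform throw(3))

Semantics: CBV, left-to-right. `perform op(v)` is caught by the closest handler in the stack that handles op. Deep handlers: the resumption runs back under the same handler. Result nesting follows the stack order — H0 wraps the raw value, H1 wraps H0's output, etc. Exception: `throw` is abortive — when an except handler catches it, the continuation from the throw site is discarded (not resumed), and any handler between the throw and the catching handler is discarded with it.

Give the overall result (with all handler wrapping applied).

Answer: [24, 24]

Step-by-step:
choose[1, 6] @ H1
  branch[0] choose=1:
    throw(3) @ H0 caught ⇒ 24
    H1 returns [24]
  branch[1] choose=6:
    throw(3) @ H0 caught ⇒ 24
    H1 returns [24]
= [24, 24]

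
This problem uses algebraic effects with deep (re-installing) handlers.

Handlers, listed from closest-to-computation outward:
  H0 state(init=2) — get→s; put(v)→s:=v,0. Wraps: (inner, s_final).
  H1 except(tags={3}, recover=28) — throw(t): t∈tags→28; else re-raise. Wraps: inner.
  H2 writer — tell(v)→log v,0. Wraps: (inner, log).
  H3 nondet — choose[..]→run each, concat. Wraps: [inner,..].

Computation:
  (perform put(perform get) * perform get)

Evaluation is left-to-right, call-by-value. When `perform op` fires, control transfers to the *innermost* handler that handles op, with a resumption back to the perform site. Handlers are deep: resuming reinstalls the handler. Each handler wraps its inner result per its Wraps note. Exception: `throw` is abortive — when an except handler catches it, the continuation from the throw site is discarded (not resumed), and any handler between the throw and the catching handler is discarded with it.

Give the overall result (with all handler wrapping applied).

Working:
get @ H0 ⇒ 2
put(2) @ H0 ⇒ s:=2
get @ H0 ⇒ 2
H0 returns (0, 2)
H1 returns (0, 2)
H2 returns ((0, 2), ())
H3 returns [((0, 2), ())]
= [((0, 2), ())]

Answer: [((0, 2), ())]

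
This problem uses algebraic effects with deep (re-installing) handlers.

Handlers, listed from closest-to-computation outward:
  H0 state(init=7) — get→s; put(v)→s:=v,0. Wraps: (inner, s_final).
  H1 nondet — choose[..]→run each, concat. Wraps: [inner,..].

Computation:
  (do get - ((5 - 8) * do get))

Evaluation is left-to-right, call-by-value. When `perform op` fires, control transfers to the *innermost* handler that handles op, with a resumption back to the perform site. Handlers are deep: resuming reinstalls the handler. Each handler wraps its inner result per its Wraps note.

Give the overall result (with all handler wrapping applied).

Step-by-step:
get @ H0 ⇒ 7
get @ H0 ⇒ 7
H0 returns (28, 7)
H1 returns [(28, 7)]
= [(28, 7)]

Answer: [(28, 7)]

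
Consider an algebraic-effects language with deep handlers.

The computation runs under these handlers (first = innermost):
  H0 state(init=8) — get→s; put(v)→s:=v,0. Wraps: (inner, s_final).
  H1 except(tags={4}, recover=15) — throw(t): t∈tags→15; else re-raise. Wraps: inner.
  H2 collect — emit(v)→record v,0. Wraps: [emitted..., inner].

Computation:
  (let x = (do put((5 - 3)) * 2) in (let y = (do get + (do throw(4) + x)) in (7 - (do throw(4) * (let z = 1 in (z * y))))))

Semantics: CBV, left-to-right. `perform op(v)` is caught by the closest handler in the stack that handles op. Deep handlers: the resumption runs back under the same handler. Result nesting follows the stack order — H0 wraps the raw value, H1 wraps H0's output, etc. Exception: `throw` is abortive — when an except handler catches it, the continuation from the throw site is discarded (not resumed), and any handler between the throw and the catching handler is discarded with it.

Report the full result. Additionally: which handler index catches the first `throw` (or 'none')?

Answer: [15] ; first throw caught by: H1

Evaluation trace:
put(2) @ H0 ⇒ s:=2
get @ H0 ⇒ 2
throw(4) @ H1 caught ⇒ 15
H2 returns [15]
= [15]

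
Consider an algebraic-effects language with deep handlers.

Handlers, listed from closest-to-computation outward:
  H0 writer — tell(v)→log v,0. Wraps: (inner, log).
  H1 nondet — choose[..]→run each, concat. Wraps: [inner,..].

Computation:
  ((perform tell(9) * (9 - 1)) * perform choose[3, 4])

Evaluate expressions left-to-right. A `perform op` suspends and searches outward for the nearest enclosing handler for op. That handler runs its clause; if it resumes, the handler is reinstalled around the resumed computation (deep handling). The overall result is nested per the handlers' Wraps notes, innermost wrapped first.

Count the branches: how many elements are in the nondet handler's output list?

Working:
tell(9) @ H0 ⇒ log+=9
choose[3, 4] @ H1
  branch[0] choose=3:
    H0 returns (0, (9))
    H1 returns [(0, (9))]
  branch[1] choose=4:
    H0 returns (0, (9))
    H1 returns [(0, (9))]
= [(0, (9)), (0, (9))]

Answer: 2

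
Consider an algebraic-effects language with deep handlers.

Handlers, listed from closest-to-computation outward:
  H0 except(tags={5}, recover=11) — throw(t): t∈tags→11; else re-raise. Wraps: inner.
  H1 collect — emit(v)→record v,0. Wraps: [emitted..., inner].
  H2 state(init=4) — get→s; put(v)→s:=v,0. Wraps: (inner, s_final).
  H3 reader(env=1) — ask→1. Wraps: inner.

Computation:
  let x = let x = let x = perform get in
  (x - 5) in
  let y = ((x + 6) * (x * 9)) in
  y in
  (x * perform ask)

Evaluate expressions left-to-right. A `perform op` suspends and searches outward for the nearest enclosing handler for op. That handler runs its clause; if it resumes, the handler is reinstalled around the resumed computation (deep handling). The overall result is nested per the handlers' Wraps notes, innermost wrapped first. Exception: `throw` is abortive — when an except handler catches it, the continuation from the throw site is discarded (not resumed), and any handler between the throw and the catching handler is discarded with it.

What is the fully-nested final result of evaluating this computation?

Working:
get @ H2 ⇒ 4
ask @ H3 ⇒ 1
H0 returns -45
H1 returns [-45]
H2 returns ([-45], 4)
H3 returns ([-45], 4)
= ([-45], 4)

Answer: ([-45], 4)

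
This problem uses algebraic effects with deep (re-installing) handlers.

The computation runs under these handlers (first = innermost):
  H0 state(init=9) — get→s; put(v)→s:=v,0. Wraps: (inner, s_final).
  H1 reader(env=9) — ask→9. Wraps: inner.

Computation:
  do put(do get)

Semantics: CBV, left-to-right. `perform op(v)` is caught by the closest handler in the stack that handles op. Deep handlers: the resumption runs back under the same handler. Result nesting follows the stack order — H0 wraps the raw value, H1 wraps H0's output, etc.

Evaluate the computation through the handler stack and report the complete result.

Answer: (0, 9)

Working:
get @ H0 ⇒ 9
put(9) @ H0 ⇒ s:=9
H0 returns (0, 9)
H1 returns (0, 9)
= (0, 9)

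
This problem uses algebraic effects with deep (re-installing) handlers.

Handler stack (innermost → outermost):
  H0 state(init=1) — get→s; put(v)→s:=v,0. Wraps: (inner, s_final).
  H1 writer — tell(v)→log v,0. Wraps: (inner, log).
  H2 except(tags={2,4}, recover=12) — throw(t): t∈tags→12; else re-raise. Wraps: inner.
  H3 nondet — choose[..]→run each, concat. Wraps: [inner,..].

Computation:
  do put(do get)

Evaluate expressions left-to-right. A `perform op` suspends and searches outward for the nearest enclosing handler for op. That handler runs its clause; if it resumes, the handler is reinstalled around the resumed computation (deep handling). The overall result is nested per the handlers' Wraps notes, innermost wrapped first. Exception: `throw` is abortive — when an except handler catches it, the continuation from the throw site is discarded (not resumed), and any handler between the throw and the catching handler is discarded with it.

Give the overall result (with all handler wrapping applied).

Working:
get @ H0 ⇒ 1
put(1) @ H0 ⇒ s:=1
H0 returns (0, 1)
H1 returns ((0, 1), ())
H2 returns ((0, 1), ())
H3 returns [((0, 1), ())]
= [((0, 1), ())]

Answer: [((0, 1), ())]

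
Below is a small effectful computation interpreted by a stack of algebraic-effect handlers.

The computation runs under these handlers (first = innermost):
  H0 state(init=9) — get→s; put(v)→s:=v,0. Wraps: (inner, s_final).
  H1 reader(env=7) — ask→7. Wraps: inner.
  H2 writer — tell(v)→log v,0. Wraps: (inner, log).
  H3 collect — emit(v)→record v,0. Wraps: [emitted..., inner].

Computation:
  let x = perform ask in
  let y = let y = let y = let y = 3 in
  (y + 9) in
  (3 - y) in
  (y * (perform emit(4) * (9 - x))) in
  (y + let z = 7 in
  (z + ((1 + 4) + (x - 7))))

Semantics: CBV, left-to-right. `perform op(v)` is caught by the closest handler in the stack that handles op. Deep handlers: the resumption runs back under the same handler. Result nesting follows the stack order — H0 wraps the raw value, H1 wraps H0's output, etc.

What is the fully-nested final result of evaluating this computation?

Step-by-step:
ask @ H1 ⇒ 7
emit(4) @ H3 ⇒ out+=4
H0 returns (12, 9)
H1 returns (12, 9)
H2 returns ((12, 9), ())
H3 returns [4, ((12, 9), ())]
= [4, ((12, 9), ())]

Answer: [4, ((12, 9), ())]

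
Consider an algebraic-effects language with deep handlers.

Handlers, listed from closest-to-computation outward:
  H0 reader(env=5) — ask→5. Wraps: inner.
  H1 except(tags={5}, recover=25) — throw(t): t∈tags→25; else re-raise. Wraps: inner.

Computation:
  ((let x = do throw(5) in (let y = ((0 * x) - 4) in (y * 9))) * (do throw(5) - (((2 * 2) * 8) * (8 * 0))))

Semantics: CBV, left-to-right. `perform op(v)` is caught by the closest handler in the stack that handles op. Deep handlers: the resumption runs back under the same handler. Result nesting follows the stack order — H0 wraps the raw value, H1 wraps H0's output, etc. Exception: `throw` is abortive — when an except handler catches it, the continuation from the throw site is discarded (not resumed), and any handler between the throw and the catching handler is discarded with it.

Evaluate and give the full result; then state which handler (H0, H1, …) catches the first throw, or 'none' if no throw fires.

Answer: 25 ; first throw caught by: H1

Step-by-step:
throw(5) @ H1 caught ⇒ 25
= 25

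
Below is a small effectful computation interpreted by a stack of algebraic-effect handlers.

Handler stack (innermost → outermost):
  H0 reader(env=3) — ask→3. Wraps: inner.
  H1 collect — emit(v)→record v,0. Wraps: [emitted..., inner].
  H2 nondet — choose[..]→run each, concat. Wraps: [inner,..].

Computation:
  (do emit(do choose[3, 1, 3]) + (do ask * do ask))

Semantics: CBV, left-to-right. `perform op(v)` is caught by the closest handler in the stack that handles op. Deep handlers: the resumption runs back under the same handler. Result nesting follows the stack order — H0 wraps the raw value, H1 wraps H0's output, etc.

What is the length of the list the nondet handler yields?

Step-by-step:
choose[3, 1, 3] @ H2
  branch[0] choose=3:
    emit(3) @ H1 ⇒ out+=3
    ask @ H0 ⇒ 3
    ask @ H0 ⇒ 3
    H0 returns 9
    H1 returns [3, 9]
    H2 returns [[3, 9]]
  branch[1] choose=1:
    emit(1) @ H1 ⇒ out+=1
    ask @ H0 ⇒ 3
    ask @ H0 ⇒ 3
    H0 returns 9
    H1 returns [1, 9]
    H2 returns [[1, 9]]
  branch[2] choose=3:
    emit(3) @ H1 ⇒ out+=3
    ask @ H0 ⇒ 3
    ask @ H0 ⇒ 3
    H0 returns 9
    H1 returns [3, 9]
    H2 returns [[3, 9]]
= [[3, 9], [1, 9], [3, 9]]

Answer: 3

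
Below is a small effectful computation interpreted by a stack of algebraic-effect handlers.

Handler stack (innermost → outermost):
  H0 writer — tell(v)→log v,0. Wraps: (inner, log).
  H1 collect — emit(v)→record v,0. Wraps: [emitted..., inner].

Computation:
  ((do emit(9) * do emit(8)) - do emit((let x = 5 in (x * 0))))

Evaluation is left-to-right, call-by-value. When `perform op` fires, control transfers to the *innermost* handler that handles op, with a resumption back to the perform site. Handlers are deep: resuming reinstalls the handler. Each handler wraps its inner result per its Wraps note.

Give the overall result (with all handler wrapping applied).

Answer: [9, 8, 0, (0, ())]

Working:
emit(9) @ H1 ⇒ out+=9
emit(8) @ H1 ⇒ out+=8
emit(0) @ H1 ⇒ out+=0
H0 returns (0, ())
H1 returns [9, 8, 0, (0, ())]
= [9, 8, 0, (0, ())]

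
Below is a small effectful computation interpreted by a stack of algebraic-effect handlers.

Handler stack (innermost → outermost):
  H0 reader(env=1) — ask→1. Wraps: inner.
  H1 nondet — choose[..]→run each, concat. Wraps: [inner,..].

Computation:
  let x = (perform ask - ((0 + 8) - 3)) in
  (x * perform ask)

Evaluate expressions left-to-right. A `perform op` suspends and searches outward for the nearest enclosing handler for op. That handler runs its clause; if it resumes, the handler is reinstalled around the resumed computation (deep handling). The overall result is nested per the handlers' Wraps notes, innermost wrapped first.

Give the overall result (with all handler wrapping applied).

Answer: [-4]

Evaluation trace:
ask @ H0 ⇒ 1
ask @ H0 ⇒ 1
H0 returns -4
H1 returns [-4]
= [-4]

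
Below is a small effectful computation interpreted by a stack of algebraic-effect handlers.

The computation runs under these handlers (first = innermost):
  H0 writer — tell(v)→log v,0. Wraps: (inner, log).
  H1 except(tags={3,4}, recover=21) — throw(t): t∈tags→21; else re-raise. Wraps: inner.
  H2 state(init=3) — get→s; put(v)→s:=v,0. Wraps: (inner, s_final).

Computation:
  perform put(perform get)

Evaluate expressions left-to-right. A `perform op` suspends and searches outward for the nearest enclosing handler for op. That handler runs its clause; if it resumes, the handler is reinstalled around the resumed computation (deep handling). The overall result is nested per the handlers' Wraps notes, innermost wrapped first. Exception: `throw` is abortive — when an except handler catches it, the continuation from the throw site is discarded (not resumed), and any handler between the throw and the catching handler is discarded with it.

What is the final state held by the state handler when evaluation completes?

Working:
get @ H2 ⇒ 3
put(3) @ H2 ⇒ s:=3
H0 returns (0, ())
H1 returns (0, ())
H2 returns ((0, ()), 3)
= ((0, ()), 3)

Answer: 3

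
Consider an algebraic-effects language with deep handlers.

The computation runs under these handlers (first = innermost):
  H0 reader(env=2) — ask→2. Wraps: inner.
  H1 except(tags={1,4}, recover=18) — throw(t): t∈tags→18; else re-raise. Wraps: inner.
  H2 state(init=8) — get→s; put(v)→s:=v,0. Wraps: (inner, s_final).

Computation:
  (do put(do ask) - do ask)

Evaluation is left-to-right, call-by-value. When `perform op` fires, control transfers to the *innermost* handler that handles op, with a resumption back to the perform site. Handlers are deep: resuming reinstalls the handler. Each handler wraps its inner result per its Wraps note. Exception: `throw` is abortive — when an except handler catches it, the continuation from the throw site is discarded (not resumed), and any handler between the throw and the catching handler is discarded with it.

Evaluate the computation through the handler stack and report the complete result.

Answer: (-2, 2)

Step-by-step:
ask @ H0 ⇒ 2
put(2) @ H2 ⇒ s:=2
ask @ H0 ⇒ 2
H0 returns -2
H1 returns -2
H2 returns (-2, 2)
= (-2, 2)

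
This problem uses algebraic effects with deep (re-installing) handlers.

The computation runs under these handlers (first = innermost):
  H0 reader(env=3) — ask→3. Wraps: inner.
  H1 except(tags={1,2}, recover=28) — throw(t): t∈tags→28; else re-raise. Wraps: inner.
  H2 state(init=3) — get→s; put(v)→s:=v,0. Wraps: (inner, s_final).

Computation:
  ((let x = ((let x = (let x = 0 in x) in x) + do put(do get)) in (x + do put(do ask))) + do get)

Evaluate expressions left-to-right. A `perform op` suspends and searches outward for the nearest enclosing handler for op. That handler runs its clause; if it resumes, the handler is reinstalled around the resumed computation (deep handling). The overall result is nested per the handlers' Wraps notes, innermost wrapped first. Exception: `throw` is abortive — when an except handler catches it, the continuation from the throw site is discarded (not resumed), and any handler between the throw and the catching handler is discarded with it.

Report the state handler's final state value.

Answer: 3

Working:
get @ H2 ⇒ 3
put(3) @ H2 ⇒ s:=3
ask @ H0 ⇒ 3
put(3) @ H2 ⇒ s:=3
get @ H2 ⇒ 3
H0 returns 3
H1 returns 3
H2 returns (3, 3)
= (3, 3)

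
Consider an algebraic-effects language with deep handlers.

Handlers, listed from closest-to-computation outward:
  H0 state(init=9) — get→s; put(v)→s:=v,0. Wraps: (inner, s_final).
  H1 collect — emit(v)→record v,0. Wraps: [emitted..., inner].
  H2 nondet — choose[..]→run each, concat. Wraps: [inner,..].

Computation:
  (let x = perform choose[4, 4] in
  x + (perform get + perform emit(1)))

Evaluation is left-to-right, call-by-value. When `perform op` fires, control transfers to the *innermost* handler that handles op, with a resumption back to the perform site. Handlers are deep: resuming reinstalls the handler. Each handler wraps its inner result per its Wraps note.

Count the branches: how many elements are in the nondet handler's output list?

Answer: 2

Working:
choose[4, 4] @ H2
  branch[0] choose=4:
    get @ H0 ⇒ 9
    emit(1) @ H1 ⇒ out+=1
    H0 returns (13, 9)
    H1 returns [1, (13, 9)]
    H2 returns [[1, (13, 9)]]
  branch[1] choose=4:
    get @ H0 ⇒ 9
    emit(1) @ H1 ⇒ out+=1
    H0 returns (13, 9)
    H1 returns [1, (13, 9)]
    H2 returns [[1, (13, 9)]]
= [[1, (13, 9)], [1, (13, 9)]]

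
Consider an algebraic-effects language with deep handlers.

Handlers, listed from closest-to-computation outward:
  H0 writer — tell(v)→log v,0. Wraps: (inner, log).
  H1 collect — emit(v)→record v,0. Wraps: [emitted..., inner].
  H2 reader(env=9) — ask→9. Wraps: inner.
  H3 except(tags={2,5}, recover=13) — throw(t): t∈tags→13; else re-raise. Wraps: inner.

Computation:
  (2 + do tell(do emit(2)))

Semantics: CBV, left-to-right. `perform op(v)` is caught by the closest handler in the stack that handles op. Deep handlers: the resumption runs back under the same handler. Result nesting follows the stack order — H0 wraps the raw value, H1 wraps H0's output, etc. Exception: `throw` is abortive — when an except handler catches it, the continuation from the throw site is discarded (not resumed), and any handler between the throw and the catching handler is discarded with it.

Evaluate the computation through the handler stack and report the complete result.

Evaluation trace:
emit(2) @ H1 ⇒ out+=2
tell(0) @ H0 ⇒ log+=0
H0 returns (2, (0))
H1 returns [2, (2, (0))]
H2 returns [2, (2, (0))]
H3 returns [2, (2, (0))]
= [2, (2, (0))]

Answer: [2, (2, (0))]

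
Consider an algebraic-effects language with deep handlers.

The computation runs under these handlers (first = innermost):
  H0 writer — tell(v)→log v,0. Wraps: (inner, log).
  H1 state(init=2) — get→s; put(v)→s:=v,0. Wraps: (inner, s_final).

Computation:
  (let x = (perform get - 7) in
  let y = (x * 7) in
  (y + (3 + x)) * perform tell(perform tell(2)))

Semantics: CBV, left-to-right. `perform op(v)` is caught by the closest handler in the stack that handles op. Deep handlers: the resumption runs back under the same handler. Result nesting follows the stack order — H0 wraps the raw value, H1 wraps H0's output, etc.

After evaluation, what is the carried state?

Working:
get @ H1 ⇒ 2
tell(2) @ H0 ⇒ log+=2
tell(0) @ H0 ⇒ log+=0
H0 returns (0, (2, 0))
H1 returns ((0, (2, 0)), 2)
= ((0, (2, 0)), 2)

Answer: 2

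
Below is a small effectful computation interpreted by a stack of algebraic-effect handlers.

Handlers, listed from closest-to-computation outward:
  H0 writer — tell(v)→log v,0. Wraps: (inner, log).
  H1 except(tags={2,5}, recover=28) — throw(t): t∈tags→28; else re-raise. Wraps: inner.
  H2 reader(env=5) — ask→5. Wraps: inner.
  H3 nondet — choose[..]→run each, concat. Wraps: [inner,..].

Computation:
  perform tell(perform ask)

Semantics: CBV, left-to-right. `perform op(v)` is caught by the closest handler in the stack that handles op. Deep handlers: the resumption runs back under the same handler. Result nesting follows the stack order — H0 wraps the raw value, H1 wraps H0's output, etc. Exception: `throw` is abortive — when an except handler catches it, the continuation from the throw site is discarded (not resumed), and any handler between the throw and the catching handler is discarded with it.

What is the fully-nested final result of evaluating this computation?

Step-by-step:
ask @ H2 ⇒ 5
tell(5) @ H0 ⇒ log+=5
H0 returns (0, (5))
H1 returns (0, (5))
H2 returns (0, (5))
H3 returns [(0, (5))]
= [(0, (5))]

Answer: [(0, (5))]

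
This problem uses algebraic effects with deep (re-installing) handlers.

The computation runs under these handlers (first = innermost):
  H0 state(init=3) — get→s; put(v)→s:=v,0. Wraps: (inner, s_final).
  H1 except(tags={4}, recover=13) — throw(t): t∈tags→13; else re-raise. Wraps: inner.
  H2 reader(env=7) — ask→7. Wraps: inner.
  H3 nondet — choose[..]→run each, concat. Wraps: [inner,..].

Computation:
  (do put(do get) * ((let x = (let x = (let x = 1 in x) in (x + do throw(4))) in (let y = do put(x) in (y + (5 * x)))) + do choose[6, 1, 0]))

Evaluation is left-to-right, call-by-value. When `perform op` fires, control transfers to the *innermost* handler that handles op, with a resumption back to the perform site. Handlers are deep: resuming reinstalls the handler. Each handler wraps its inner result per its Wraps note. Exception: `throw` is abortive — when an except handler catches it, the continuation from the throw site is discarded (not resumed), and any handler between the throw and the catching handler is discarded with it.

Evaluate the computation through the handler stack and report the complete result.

Working:
get @ H0 ⇒ 3
put(3) @ H0 ⇒ s:=3
throw(4) @ H1 caught ⇒ 13
H2 returns 13
H3 returns [13]
= [13]

Answer: [13]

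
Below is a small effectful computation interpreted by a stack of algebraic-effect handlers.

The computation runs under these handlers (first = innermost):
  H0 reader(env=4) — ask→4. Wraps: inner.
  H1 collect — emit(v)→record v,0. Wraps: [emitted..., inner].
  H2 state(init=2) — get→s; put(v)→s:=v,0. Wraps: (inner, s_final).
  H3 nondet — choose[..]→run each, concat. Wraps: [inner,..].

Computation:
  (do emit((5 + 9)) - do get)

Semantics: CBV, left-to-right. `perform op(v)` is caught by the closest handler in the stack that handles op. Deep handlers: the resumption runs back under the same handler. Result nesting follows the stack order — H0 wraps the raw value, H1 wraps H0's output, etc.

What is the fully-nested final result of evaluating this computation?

Step-by-step:
emit(14) @ H1 ⇒ out+=14
get @ H2 ⇒ 2
H0 returns -2
H1 returns [14, -2]
H2 returns ([14, -2], 2)
H3 returns [([14, -2], 2)]
= [([14, -2], 2)]

Answer: [([14, -2], 2)]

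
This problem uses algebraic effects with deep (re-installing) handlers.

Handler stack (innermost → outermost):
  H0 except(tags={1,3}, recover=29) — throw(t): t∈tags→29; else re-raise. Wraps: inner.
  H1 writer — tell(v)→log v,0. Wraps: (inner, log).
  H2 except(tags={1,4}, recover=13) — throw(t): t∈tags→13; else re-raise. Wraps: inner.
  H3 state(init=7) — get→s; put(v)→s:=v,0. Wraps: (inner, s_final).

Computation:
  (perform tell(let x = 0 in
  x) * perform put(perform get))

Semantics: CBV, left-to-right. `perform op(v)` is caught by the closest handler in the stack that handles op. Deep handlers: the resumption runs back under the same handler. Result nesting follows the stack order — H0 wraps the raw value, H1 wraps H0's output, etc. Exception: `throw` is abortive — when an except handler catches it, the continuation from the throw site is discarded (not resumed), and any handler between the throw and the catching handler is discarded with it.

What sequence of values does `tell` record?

Step-by-step:
tell(0) @ H1 ⇒ log+=0
get @ H3 ⇒ 7
put(7) @ H3 ⇒ s:=7
H0 returns 0
H1 returns (0, (0))
H2 returns (0, (0))
H3 returns ((0, (0)), 7)
= ((0, (0)), 7)

Answer: (0)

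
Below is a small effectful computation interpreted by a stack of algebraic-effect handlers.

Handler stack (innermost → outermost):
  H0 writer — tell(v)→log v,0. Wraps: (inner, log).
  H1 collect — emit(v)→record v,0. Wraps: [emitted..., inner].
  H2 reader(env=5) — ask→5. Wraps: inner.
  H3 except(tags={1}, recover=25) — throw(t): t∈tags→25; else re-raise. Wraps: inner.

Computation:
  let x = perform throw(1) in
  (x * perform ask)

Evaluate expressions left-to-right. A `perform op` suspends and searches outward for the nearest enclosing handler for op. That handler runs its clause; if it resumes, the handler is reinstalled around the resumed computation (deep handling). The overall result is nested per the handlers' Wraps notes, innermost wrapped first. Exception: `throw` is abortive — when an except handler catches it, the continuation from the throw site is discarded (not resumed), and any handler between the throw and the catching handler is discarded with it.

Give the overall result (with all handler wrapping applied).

Answer: 25

Step-by-step:
throw(1) @ H3 caught ⇒ 25
= 25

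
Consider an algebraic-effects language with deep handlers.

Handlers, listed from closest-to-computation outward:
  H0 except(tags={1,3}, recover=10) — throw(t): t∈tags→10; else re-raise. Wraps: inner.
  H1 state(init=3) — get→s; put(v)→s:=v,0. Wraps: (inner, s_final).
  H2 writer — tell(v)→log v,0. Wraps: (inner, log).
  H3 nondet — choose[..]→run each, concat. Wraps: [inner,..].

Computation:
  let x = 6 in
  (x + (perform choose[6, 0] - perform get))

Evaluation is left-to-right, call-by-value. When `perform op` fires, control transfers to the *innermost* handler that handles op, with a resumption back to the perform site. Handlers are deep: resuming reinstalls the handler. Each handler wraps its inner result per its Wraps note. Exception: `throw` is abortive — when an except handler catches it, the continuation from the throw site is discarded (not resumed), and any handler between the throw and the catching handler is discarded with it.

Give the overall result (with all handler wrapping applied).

Answer: [((9, 3), ()), ((3, 3), ())]

Step-by-step:
choose[6, 0] @ H3
  branch[0] choose=6:
    get @ H1 ⇒ 3
    H0 returns 9
    H1 returns (9, 3)
    H2 returns ((9, 3), ())
    H3 returns [((9, 3), ())]
  branch[1] choose=0:
    get @ H1 ⇒ 3
    H0 returns 3
    H1 returns (3, 3)
    H2 returns ((3, 3), ())
    H3 returns [((3, 3), ())]
= [((9, 3), ()), ((3, 3), ())]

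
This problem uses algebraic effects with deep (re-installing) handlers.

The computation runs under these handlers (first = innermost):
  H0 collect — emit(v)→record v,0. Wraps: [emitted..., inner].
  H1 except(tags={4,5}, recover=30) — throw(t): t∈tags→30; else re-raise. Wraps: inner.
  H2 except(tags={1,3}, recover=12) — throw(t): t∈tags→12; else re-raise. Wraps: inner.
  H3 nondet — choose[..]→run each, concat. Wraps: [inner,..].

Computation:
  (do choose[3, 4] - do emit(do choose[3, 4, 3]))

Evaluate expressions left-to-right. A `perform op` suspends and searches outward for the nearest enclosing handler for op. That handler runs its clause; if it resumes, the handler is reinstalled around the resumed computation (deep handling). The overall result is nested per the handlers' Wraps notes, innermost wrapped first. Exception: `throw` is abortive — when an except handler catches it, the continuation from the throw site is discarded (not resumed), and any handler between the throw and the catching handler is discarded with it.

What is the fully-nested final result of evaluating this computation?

Step-by-step:
choose[3, 4] @ H3
  branch[0] choose=3:
    choose[3, 4, 3] @ H3
      branch[0] choose=3:
        emit(3) @ H0 ⇒ out+=3
        H0 returns [3, 3]
        H1 returns [3, 3]
        H2 returns [3, 3]
        H3 returns [[3, 3]]
      branch[1] choose=4:
        emit(4) @ H0 ⇒ out+=4
        H0 returns [4, 3]
        H1 returns [4, 3]
        H2 returns [4, 3]
        H3 returns [[4, 3]]
      branch[2] choose=3:
        emit(3) @ H0 ⇒ out+=3
        H0 returns [3, 3]
        H1 returns [3, 3]
        H2 returns [3, 3]
        H3 returns [[3, 3]]
  branch[1] choose=4:
    choose[3, 4, 3] @ H3
      branch[0] choose=3:
        emit(3) @ H0 ⇒ out+=3
        H0 returns [3, 4]
        H1 returns [3, 4]
        H2 returns [3, 4]
        H3 returns [[3, 4]]
      branch[1] choose=4:
        emit(4) @ H0 ⇒ out+=4
        H0 returns [4, 4]
        H1 returns [4, 4]
        H2 returns [4, 4]
        H3 returns [[4, 4]]
      branch[2] choose=3:
        emit(3) @ H0 ⇒ out+=3
        H0 returns [3, 4]
        H1 returns [3, 4]
        H2 returns [3, 4]
        H3 returns [[3, 4]]
= [[3, 3], [4, 3], [3, 3], [3, 4], [4, 4], [3, 4]]

Answer: [[3, 3], [4, 3], [3, 3], [3, 4], [4, 4], [3, 4]]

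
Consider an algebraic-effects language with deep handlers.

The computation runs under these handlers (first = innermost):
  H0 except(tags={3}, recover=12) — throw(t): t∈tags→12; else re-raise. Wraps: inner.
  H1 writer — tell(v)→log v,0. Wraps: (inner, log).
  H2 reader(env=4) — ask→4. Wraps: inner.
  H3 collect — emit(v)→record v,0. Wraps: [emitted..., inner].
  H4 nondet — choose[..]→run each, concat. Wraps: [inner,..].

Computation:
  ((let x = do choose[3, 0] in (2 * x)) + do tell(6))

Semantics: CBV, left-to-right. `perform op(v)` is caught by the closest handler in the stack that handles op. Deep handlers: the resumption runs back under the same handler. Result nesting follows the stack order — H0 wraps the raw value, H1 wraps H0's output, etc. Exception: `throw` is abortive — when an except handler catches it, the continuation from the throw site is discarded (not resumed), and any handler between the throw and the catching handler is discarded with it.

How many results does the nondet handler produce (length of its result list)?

Answer: 2

Step-by-step:
choose[3, 0] @ H4
  branch[0] choose=3:
    tell(6) @ H1 ⇒ log+=6
    H0 returns 6
    H1 returns (6, (6))
    H2 returns (6, (6))
    H3 returns [(6, (6))]
    H4 returns [[(6, (6))]]
  branch[1] choose=0:
    tell(6) @ H1 ⇒ log+=6
    H0 returns 0
    H1 returns (0, (6))
    H2 returns (0, (6))
    H3 returns [(0, (6))]
    H4 returns [[(0, (6))]]
= [[(6, (6))], [(0, (6))]]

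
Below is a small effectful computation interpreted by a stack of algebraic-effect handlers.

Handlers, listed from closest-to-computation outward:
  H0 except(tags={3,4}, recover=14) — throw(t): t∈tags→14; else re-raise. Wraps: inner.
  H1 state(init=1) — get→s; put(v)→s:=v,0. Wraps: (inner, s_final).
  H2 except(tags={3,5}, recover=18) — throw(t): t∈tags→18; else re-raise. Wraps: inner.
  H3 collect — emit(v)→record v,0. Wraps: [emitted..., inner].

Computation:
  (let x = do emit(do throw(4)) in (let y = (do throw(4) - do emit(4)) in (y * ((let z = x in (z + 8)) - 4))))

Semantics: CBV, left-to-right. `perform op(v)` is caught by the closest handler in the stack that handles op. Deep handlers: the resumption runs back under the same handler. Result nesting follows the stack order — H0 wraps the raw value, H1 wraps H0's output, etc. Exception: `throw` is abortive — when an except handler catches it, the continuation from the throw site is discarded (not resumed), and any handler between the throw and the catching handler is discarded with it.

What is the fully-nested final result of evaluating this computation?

Answer: [(14, 1)]

Step-by-step:
throw(4) @ H0 caught ⇒ 14
H1 returns (14, 1)
H2 returns (14, 1)
H3 returns [(14, 1)]
= [(14, 1)]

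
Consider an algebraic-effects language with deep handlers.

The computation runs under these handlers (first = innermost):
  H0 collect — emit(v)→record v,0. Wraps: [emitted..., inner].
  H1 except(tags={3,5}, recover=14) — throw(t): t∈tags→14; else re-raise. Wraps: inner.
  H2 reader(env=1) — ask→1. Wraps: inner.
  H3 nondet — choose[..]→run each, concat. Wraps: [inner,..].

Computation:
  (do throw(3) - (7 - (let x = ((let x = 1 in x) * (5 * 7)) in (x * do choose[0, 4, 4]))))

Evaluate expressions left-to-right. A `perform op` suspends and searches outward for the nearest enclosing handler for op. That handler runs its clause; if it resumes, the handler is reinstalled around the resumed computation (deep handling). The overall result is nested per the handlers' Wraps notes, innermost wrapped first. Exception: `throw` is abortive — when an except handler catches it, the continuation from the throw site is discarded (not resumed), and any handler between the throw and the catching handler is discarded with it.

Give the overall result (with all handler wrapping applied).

Answer: [14]

Step-by-step:
throw(3) @ H1 caught ⇒ 14
H2 returns 14
H3 returns [14]
= [14]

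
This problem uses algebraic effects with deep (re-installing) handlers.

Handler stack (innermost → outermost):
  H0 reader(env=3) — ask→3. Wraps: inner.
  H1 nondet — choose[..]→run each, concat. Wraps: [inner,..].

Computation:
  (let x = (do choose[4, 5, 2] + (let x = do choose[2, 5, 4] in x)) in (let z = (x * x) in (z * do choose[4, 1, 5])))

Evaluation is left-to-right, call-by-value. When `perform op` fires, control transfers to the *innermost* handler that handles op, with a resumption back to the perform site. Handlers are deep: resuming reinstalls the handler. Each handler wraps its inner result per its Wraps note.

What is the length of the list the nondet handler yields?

Step-by-step:
choose[4, 5, 2] @ H1
  branch[0] choose=4:
    choose[2, 5, 4] @ H1
      branch[0] choose=2:
        choose[4, 1, 5] @ H1
          branch[0] choose=4:
            H0 returns 144
            H1 returns [144]
          branch[1] choose=1:
            H0 returns 36
            H1 returns [36]
          branch[2] choose=5:
            H0 returns 180
            H1 returns [180]
      branch[1] choose=5:
        choose[4, 1, 5] @ H1
          branch[0] choose=4:
            H0 returns 324
            H1 returns [324]
          branch[1] choose=1:
            H0 returns 81
            H1 returns [81]
          branch[2] choose=5:
            H0 returns 405
            H1 returns [405]
      branch[2] choose=4:
        choose[4, 1, 5] @ H1
          branch[0] choose=4:
            H0 returns 256
            H1 returns [256]
          branch[1] choose=1:
            H0 returns 64
            H1 returns [64]
          branch[2] choose=5:
            H0 returns 320
            H1 returns [320]
  branch[1] choose=5:
    choose[2, 5, 4] @ H1
      branch[0] choose=2:
        choose[4, 1, 5] @ H1
          branch[0] choose=4:
            H0 returns 196
            H1 returns [196]
          branch[1] choose=1:
            H0 returns 49
            H1 returns [49]
          branch[2] choose=5:
            H0 returns 245
            H1 returns [245]
      branch[1] choose=5:
        choose[4, 1, 5] @ H1
          branch[0] choose=4:
            H0 returns 400
            H1 returns [400]
          branch[1] choose=1:
            H0 returns 100
            H1 returns [100]
          branch[2] choose=5:
            H0 returns 500
            H1 returns [500]
      branch[2] choose=4:
        choose[4, 1, 5] @ H1
          branch[0] choose=4:
            H0 returns 324
            H1 returns [324]
          branch[1] choose=1:
            H0 returns 81
            H1 returns [81]
          branch[2] choose=5:
            H0 returns 405
            H1 returns [405]
  branch[2] choose=2:
    choose[2, 5, 4] @ H1
      branch[0] choose=2:
        choose[4, 1, 5] @ H1
          branch[0] choose=4:
            H0 returns 64
            H1 returns [64]
          branch[1] choose=1:
            H0 returns 16
            H1 returns [16]
          branch[2] choose=5:
            H0 returns 80
            H1 returns [80]
      branch[1] choose=5:
        choose[4, 1, 5] @ H1
          branch[0] choose=4:
            H0 returns 196
            H1 returns [196]
          branch[1] choose=1:
            H0 returns 49
            H1 returns [49]
          branch[2] choose=5:
            H0 returns 245
            H1 returns [245]
      branch[2] choose=4:
        choose[4, 1, 5] @ H1
          branch[0] choose=4:
            H0 returns 144
            H1 returns [144]
          branch[1] choose=1:
            H0 returns 36
            H1 returns [36]
          branch[2] choose=5:
            H0 returns 180
            H1 returns [180]
= [144, 36, 180, 324, 81, 405, 256, 64, 320, 196, 49, 245, 400, 100, 500, 324, 81, 405, 64, 16, 80, 196, 49, 245, 144, 36, 180]

Answer: 27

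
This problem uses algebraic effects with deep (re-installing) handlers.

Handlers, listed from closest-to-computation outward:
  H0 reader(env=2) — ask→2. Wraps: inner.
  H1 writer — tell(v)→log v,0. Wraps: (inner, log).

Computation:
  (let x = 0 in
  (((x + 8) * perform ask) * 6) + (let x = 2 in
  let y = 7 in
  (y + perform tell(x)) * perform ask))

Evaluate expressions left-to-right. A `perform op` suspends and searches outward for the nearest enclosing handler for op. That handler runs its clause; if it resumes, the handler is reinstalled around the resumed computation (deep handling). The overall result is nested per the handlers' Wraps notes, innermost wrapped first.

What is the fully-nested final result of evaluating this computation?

Evaluation trace:
ask @ H0 ⇒ 2
tell(2) @ H1 ⇒ log+=2
ask @ H0 ⇒ 2
H0 returns 110
H1 returns (110, (2))
= (110, (2))

Answer: (110, (2))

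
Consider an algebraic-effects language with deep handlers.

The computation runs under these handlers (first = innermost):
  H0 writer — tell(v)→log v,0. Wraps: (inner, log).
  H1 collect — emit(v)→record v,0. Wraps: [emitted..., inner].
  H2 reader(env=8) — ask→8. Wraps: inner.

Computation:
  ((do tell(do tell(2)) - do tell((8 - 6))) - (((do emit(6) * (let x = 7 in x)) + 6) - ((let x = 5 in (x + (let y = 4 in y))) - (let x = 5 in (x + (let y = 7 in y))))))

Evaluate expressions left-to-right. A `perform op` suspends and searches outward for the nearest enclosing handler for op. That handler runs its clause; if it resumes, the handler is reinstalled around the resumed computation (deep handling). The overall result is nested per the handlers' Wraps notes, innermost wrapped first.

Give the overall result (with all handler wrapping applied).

Answer: [6, (-9, (2, 0, 2))]

Step-by-step:
tell(2) @ H0 ⇒ log+=2
tell(0) @ H0 ⇒ log+=0
tell(2) @ H0 ⇒ log+=2
emit(6) @ H1 ⇒ out+=6
H0 returns (-9, (2, 0, 2))
H1 returns [6, (-9, (2, 0, 2))]
H2 returns [6, (-9, (2, 0, 2))]
= [6, (-9, (2, 0, 2))]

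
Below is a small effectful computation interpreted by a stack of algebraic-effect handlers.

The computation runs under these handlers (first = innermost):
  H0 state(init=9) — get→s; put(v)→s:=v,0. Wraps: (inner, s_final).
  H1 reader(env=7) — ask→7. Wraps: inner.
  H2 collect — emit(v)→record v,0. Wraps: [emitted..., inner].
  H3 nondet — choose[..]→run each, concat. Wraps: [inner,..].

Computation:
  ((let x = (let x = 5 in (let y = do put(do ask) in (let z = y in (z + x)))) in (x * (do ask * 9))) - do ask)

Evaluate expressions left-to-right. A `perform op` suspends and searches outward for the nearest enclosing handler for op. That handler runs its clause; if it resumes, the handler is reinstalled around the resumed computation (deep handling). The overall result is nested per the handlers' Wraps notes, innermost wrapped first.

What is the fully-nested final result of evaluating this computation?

Evaluation trace:
ask @ H1 ⇒ 7
put(7) @ H0 ⇒ s:=7
ask @ H1 ⇒ 7
ask @ H1 ⇒ 7
H0 returns (308, 7)
H1 returns (308, 7)
H2 returns [(308, 7)]
H3 returns [[(308, 7)]]
= [[(308, 7)]]

Answer: [[(308, 7)]]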